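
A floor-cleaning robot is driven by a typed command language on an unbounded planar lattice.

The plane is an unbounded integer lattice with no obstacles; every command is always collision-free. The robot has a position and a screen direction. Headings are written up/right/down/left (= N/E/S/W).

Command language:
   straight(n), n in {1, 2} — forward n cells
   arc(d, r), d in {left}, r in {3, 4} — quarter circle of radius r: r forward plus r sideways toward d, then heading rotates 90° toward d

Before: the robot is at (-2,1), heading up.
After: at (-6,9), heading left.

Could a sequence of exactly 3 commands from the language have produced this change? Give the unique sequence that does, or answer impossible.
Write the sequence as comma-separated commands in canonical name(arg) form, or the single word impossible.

key: cell and facing (now W) both changed — the 3 commands mix motion and turning
start: at (-2,1), heading up
step 1 (straight(2)): at (-2,3), heading up
step 2 (straight(2)): at (-2,5), heading up
step 3 (arc(left, 4)): at (-6,9), heading left
all 64 alternatives checked — unique.

straight(2), straight(2), arc(left, 4)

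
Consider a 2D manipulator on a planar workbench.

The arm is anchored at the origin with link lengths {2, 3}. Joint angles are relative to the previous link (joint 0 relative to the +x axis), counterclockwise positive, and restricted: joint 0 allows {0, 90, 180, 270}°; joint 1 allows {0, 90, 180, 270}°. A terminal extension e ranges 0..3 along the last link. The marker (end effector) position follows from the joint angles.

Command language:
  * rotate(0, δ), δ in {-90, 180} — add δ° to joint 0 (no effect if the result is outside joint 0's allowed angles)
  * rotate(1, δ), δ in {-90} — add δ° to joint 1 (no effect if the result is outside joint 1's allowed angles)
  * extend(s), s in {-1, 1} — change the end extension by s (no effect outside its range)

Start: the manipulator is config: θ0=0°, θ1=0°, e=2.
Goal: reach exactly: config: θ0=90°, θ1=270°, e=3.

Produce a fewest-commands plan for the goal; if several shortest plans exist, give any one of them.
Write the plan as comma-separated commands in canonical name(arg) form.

extend(1), rotate(1, -90), rotate(0, 180), rotate(0, -90)

t0: config: θ0=0°, θ1=0°, e=2
[1] after extend(1): config: θ0=0°, θ1=0°, e=3
[2] after rotate(1, -90): config: θ0=0°, θ1=270°, e=3
[3] after rotate(0, 180): config: θ0=180°, θ1=270°, e=3
[4] after rotate(0, -90): config: θ0=90°, θ1=270°, e=3
nothing shorter than 4 reaches the goal.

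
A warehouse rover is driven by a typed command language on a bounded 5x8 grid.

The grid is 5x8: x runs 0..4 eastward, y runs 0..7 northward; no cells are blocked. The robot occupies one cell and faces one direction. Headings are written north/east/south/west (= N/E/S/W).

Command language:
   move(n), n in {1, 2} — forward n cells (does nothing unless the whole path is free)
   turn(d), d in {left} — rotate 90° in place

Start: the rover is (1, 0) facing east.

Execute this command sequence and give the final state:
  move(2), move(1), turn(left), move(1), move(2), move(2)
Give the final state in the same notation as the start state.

begin: (1, 0) facing east
[1] after move(2): (3, 0) facing east
[2] after move(1): (4, 0) facing east
[3] after turn(left): (4, 0) facing north
[4] after move(1): (4, 1) facing north
[5] after move(2): (4, 3) facing north
[6] after move(2): (4, 5) facing north

(4, 5) facing north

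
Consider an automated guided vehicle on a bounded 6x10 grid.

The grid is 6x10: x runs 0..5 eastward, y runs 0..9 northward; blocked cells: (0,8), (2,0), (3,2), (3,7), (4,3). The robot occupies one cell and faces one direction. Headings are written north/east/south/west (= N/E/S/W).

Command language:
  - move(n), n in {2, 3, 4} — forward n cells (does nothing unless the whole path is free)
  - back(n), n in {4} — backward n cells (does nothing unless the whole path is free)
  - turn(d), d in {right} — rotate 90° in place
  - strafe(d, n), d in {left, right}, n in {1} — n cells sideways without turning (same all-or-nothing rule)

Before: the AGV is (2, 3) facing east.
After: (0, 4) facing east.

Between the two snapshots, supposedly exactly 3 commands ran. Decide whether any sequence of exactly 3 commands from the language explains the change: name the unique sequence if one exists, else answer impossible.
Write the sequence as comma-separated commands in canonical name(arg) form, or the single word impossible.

key: heading stays E — no command in the sequence turns
initial: (2, 3) facing east
1. strafe(left, 1) → (2, 4) facing east
2. move(2) → (4, 4) facing east
3. back(4) → (0, 4) facing east
all 343 alternatives checked — unique.

strafe(left, 1), move(2), back(4)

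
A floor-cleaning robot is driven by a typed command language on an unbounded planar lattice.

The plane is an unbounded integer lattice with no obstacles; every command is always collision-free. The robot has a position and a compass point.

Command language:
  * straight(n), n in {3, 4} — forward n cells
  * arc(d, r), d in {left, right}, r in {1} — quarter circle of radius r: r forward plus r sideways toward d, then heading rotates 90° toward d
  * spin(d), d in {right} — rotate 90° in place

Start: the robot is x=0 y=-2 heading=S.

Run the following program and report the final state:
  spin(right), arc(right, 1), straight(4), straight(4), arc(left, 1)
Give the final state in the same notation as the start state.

begin: x=0 y=-2 heading=S
t=1 spin(right) ⇒ x=0 y=-2 heading=W
t=2 arc(right, 1) ⇒ x=-1 y=-1 heading=N
t=3 straight(4) ⇒ x=-1 y=3 heading=N
t=4 straight(4) ⇒ x=-1 y=7 heading=N
t=5 arc(left, 1) ⇒ x=-2 y=8 heading=W

x=-2 y=8 heading=W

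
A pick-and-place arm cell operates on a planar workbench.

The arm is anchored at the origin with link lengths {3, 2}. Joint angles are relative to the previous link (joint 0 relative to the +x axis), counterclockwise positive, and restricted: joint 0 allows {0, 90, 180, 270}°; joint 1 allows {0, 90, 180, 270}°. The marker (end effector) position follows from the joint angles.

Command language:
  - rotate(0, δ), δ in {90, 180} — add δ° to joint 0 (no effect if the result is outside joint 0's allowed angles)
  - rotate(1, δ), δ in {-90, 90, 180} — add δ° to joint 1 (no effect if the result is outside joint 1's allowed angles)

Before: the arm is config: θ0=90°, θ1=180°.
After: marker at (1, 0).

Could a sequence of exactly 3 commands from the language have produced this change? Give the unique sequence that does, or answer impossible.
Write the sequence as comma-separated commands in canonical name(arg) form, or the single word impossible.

rotate(0, 90), rotate(0, 90), rotate(0, 90)

from: config: θ0=90°, θ1=180°
t=1 rotate(0, 90) ⇒ config: θ0=180°, θ1=180°
t=2 rotate(0, 90) ⇒ config: θ0=270°, θ1=180°
t=3 rotate(0, 90) ⇒ config: θ0=0°, θ1=180°
uniquely the one of 125 3-step routes that fits.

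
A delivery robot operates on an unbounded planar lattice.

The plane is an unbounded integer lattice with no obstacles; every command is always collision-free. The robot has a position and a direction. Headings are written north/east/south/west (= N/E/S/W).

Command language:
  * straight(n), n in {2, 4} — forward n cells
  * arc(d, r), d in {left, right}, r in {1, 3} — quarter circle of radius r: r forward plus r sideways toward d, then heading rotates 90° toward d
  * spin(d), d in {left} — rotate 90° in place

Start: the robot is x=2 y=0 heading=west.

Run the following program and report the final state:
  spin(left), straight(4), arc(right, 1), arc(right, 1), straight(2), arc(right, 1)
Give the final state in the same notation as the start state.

x=1 y=-1 heading=east

initial: x=2 y=0 heading=west
step 1 (spin(left)): x=2 y=0 heading=south
step 2 (straight(4)): x=2 y=-4 heading=south
step 3 (arc(right, 1)): x=1 y=-5 heading=west
step 4 (arc(right, 1)): x=0 y=-4 heading=north
step 5 (straight(2)): x=0 y=-2 heading=north
step 6 (arc(right, 1)): x=1 y=-1 heading=east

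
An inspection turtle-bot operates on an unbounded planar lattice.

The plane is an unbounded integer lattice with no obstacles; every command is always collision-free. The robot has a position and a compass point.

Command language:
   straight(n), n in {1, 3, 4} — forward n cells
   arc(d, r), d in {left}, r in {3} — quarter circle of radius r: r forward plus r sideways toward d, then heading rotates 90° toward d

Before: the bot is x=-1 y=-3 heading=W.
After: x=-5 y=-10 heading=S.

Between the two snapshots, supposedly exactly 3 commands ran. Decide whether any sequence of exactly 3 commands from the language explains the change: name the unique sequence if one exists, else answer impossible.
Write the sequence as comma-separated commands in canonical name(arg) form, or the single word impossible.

straight(1), arc(left, 3), straight(4)

key: position moved to (-5,-10) AND the heading swung to S — translation plus rotation needed
t0: x=-1 y=-3 heading=W
step 1 (straight(1)): x=-2 y=-3 heading=W
step 2 (arc(left, 3)): x=-5 y=-6 heading=S
step 3 (straight(4)): x=-5 y=-10 heading=S
uniquely the one of 64 3-step routes that fits.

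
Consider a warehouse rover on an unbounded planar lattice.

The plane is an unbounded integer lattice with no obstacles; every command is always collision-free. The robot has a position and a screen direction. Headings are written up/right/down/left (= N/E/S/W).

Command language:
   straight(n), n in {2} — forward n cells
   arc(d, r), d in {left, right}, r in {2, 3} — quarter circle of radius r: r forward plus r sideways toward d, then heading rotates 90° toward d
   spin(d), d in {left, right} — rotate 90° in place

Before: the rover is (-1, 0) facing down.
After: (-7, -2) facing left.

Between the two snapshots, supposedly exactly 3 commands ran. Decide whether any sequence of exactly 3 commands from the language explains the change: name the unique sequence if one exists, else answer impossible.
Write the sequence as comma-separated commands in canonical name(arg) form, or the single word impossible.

key: cell and facing (now W) both changed — the 3 commands mix motion and turning
from: (-1, 0) facing down
1. arc(right, 2) → (-3, -2) facing left
2. straight(2) → (-5, -2) facing left
3. straight(2) → (-7, -2) facing left
no other 3-command option fits: unique.

arc(right, 2), straight(2), straight(2)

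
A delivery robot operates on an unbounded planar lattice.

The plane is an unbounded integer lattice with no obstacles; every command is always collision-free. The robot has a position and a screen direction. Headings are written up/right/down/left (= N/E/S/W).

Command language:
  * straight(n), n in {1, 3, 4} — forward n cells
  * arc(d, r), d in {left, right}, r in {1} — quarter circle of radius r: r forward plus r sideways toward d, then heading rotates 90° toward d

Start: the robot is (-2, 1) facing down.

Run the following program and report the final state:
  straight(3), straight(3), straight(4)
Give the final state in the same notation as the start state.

start: (-2, 1) facing down
[1] after straight(3): (-2, -2) facing down
[2] after straight(3): (-2, -5) facing down
[3] after straight(4): (-2, -9) facing down

(-2, -9) facing down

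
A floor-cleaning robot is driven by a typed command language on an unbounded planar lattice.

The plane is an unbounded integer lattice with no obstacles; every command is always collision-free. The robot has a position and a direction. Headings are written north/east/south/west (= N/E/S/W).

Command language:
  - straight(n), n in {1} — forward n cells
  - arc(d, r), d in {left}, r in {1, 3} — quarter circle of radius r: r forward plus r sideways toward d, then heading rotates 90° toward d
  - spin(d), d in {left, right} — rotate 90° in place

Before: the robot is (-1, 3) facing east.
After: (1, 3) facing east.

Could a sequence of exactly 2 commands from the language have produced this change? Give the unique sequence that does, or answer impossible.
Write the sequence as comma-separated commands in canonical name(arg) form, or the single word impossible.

key: still facing E at the end — nothing in the sequence rotates
start: (-1, 3) facing east
step 1 (straight(1)): (0, 3) facing east
step 2 (straight(1)): (1, 3) facing east
uniquely the one of 25 2-step routes that fits.

straight(1), straight(1)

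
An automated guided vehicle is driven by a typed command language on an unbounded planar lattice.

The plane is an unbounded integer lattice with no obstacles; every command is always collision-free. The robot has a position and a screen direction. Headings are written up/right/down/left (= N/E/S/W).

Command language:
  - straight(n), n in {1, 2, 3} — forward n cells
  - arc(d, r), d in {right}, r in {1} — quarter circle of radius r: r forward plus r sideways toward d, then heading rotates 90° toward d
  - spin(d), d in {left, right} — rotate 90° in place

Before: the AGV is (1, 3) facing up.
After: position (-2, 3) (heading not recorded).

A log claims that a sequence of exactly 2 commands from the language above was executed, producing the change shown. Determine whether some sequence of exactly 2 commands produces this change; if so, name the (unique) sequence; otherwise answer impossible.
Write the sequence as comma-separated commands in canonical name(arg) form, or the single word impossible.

spin(left), straight(3)

key: order matters: swapping spin(left) and straight(3) lands elsewhere
initial: (1, 3) facing up
t=1 spin(left) ⇒ (1, 3) facing left
t=2 straight(3) ⇒ (-2, 3) facing left
uniquely the one of 36 2-step routes that fits.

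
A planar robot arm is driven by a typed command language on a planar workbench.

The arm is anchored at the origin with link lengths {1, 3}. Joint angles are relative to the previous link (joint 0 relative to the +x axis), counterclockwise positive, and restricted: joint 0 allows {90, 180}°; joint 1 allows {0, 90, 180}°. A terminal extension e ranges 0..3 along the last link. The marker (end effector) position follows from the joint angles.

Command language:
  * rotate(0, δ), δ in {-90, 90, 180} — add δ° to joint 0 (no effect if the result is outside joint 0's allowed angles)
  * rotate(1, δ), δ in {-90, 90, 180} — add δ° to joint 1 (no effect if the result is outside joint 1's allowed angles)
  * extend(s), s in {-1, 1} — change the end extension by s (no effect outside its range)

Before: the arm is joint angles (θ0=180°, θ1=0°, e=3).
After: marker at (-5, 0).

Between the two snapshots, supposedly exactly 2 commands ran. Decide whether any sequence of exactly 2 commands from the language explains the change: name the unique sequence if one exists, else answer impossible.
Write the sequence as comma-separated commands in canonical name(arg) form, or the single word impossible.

extend(-1), extend(-1)

t0: joint angles (θ0=180°, θ1=0°, e=3)
step 1 (extend(-1)): joint angles (θ0=180°, θ1=0°, e=2)
step 2 (extend(-1)): joint angles (θ0=180°, θ1=0°, e=1)
no other 2-command option fits: unique.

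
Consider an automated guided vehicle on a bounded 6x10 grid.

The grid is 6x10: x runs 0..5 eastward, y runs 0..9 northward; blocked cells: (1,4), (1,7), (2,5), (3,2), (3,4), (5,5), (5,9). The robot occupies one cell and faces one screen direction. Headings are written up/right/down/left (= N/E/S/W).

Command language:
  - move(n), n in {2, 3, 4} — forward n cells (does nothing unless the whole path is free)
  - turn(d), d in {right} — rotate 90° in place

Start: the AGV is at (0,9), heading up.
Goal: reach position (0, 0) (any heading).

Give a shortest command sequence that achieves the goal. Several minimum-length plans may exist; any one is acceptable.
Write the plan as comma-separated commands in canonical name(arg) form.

turn(right), turn(right), move(3), move(3), move(3)

initial: at (0,9), heading up
t=1 turn(right) ⇒ at (0,9), heading right
t=2 turn(right) ⇒ at (0,9), heading down
t=3 move(3) ⇒ at (0,6), heading down
t=4 move(3) ⇒ at (0,3), heading down
t=5 move(3) ⇒ at (0,0), heading down
nothing shorter than 5 reaches the goal.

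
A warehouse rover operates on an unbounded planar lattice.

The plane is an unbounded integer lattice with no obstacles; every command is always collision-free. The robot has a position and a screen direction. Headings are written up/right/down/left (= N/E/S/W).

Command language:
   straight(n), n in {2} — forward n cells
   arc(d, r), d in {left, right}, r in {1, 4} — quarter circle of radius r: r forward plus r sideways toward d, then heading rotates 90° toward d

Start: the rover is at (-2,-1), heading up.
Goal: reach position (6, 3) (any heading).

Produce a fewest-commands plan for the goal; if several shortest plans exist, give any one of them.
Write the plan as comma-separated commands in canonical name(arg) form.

arc(right, 4), straight(2), straight(2)

from: at (-2,-1), heading up
t=1 arc(right, 4) ⇒ at (2,3), heading right
t=2 straight(2) ⇒ at (4,3), heading right
t=3 straight(2) ⇒ at (6,3), heading right
nothing shorter than 3 reaches the goal.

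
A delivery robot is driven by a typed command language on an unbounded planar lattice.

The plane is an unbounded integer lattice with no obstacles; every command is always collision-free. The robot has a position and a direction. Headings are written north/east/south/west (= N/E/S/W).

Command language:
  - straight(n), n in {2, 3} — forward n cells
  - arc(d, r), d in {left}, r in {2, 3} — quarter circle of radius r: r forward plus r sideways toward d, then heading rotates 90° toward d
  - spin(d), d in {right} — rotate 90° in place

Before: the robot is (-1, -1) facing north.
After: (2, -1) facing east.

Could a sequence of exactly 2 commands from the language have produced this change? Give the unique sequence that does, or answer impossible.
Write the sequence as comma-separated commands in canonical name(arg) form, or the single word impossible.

spin(right), straight(3)

key: running straight(3) before spin(right) would end elsewhere — order is forced
begin: (-1, -1) facing north
t=1 spin(right) ⇒ (-1, -1) facing east
t=2 straight(3) ⇒ (2, -1) facing east
uniquely the one of 25 2-step routes that fits.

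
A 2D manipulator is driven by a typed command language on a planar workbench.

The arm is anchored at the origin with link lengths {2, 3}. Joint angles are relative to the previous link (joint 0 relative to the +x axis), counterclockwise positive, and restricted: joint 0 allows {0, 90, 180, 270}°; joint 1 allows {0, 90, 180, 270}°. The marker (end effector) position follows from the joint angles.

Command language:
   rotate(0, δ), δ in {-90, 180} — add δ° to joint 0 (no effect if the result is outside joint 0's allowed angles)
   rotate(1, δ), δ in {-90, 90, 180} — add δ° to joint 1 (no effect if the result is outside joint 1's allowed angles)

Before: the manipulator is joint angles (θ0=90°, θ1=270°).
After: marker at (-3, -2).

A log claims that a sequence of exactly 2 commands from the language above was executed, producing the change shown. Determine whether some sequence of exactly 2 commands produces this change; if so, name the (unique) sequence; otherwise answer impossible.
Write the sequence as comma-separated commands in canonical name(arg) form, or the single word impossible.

rotate(0, -90), rotate(0, -90)

from: joint angles (θ0=90°, θ1=270°)
1. rotate(0, -90) → joint angles (θ0=0°, θ1=270°)
2. rotate(0, -90) → joint angles (θ0=270°, θ1=270°)
uniquely the one of 25 2-step routes that fits.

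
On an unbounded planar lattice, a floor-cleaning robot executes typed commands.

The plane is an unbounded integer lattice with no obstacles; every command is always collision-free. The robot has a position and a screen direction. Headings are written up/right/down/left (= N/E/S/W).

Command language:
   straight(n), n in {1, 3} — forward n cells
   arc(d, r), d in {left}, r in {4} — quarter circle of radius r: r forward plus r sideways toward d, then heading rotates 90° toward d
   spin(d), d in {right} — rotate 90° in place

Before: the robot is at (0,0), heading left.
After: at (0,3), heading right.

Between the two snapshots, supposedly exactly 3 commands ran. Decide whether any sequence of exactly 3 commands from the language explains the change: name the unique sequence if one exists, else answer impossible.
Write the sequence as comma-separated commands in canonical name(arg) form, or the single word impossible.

spin(right), straight(3), spin(right)

key: cell and facing (now E) both changed — the 3 commands mix motion and turning
t0: at (0,0), heading left
step 1 (spin(right)): at (0,0), heading up
step 2 (straight(3)): at (0,3), heading up
step 3 (spin(right)): at (0,3), heading right
all 64 alternatives checked — unique.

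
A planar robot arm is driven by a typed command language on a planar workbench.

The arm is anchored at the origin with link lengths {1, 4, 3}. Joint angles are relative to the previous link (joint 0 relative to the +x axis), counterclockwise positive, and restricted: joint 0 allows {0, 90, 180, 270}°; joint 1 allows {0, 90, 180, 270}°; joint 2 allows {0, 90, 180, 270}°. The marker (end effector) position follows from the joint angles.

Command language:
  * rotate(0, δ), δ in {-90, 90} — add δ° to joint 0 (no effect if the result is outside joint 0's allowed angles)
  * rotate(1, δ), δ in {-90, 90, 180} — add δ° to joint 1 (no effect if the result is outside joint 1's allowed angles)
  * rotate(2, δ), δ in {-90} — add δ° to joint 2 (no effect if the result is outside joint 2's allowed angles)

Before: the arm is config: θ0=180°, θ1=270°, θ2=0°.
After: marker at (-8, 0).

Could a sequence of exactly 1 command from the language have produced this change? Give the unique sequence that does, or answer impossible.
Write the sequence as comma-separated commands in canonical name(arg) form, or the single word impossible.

from: config: θ0=180°, θ1=270°, θ2=0°
[1] after rotate(1, 90): config: θ0=180°, θ1=0°, θ2=0°
uniquely the one of 6 1-step routes that fits.

rotate(1, 90)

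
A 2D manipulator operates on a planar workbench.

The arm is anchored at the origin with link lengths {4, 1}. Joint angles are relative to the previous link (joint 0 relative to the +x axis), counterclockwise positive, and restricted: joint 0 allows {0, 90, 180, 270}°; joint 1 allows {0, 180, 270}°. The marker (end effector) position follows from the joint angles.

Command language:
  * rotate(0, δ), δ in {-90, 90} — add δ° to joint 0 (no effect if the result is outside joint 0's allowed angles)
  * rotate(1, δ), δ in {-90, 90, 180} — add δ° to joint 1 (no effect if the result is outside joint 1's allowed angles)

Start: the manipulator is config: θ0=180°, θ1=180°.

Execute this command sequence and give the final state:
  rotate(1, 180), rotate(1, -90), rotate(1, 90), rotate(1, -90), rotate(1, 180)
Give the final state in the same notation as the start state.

start: config: θ0=180°, θ1=180°
[1] after rotate(1, 180): config: θ0=180°, θ1=0°
[2] after rotate(1, -90): config: θ0=180°, θ1=270°
[3] after rotate(1, 90): config: θ0=180°, θ1=0°
[4] after rotate(1, -90): config: θ0=180°, θ1=270°
[5] after rotate(1, 180): config: θ0=180°, θ1=270°

config: θ0=180°, θ1=270°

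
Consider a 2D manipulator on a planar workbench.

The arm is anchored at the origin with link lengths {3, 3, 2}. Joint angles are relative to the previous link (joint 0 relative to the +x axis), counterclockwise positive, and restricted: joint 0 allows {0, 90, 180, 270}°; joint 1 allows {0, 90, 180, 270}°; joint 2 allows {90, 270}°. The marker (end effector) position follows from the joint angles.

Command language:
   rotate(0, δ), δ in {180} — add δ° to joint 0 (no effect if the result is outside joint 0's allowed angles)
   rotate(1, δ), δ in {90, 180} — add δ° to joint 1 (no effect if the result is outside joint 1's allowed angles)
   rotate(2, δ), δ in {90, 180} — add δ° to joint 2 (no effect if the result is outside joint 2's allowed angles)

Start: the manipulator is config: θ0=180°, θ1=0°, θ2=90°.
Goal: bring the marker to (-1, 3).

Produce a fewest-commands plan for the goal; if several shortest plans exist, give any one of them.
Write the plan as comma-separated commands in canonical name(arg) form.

initial: config: θ0=180°, θ1=0°, θ2=90°
t=1 rotate(1, 180) ⇒ config: θ0=180°, θ1=180°, θ2=90°
t=2 rotate(2, 180) ⇒ config: θ0=180°, θ1=180°, θ2=270°
t=3 rotate(1, 90) ⇒ config: θ0=180°, θ1=270°, θ2=270°
minimal: 3 command(s), checked below 3.

rotate(1, 180), rotate(2, 180), rotate(1, 90)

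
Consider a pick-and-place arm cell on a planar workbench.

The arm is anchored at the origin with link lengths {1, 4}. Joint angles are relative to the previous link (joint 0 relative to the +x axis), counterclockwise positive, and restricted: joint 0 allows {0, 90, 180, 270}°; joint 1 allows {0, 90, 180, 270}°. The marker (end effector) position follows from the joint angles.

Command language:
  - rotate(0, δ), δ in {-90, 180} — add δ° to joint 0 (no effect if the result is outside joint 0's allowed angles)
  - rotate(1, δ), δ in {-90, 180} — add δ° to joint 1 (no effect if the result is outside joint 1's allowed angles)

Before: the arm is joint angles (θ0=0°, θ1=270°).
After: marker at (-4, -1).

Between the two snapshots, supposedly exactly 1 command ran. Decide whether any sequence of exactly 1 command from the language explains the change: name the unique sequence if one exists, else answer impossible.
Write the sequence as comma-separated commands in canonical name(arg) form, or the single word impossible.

t0: joint angles (θ0=0°, θ1=270°)
step 1 (rotate(0, -90)): joint angles (θ0=270°, θ1=270°)
no rival 1-sequence matches.

rotate(0, -90)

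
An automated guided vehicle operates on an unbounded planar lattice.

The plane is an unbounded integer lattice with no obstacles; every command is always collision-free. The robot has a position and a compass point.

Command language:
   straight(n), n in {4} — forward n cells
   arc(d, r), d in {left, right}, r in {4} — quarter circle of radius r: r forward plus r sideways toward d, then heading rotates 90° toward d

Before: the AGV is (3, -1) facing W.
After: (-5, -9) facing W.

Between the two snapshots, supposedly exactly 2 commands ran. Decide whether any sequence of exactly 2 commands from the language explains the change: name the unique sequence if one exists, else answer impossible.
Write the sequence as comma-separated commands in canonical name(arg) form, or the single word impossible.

arc(left, 4), arc(right, 4)

key: order matters: swapping arc(left, 4) and arc(right, 4) lands elsewhere
initial: (3, -1) facing W
[1] after arc(left, 4): (-1, -5) facing S
[2] after arc(right, 4): (-5, -9) facing W
uniquely the one of 9 2-step routes that fits.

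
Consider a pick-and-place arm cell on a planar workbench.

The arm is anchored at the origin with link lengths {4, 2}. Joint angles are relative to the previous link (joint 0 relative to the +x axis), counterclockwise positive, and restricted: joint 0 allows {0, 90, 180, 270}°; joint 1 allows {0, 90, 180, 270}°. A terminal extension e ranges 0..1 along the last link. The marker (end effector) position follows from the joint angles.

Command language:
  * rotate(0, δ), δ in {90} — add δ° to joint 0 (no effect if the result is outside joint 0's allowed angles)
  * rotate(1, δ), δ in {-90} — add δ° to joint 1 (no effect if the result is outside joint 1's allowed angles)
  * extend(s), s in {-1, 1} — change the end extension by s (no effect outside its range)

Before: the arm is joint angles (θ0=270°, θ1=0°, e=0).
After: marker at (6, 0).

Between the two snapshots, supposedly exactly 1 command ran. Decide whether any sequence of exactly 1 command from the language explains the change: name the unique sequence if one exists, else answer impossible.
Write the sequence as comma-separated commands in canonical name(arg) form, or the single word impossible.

begin: joint angles (θ0=270°, θ1=0°, e=0)
1. rotate(0, 90) → joint angles (θ0=0°, θ1=0°, e=0)
no rival 1-sequence matches.

rotate(0, 90)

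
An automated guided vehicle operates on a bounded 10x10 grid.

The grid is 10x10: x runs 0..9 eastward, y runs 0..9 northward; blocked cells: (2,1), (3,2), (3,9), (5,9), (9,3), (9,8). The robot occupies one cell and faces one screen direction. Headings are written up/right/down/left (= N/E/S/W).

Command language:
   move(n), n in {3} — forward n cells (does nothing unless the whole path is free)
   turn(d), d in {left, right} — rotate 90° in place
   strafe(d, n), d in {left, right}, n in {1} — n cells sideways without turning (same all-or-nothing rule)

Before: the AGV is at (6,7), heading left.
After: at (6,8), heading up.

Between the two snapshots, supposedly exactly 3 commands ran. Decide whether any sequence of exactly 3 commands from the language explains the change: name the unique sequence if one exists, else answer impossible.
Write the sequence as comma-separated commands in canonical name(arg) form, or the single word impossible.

key: position moved to (6,8) AND the heading swung to N — translation plus rotation needed
begin: at (6,7), heading left
step 1 (strafe(right, 1)): at (6,8), heading left
step 2 (turn(right)): at (6,8), heading up
step 3 (move(3)): at (6,8), heading up
no other 3-command option fits: unique.

strafe(right, 1), turn(right), move(3)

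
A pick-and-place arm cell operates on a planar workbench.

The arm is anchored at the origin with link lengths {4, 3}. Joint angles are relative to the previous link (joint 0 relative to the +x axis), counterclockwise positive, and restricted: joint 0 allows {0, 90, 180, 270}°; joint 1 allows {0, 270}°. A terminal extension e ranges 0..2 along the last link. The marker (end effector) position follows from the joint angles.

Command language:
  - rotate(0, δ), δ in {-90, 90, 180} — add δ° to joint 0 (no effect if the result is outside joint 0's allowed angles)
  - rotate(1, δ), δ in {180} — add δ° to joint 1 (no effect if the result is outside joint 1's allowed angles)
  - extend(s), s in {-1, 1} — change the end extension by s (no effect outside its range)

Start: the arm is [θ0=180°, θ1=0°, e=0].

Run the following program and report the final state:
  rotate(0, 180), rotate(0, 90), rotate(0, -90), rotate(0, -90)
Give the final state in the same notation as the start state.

[θ0=270°, θ1=0°, e=0]

from: [θ0=180°, θ1=0°, e=0]
1. rotate(0, 180) → [θ0=0°, θ1=0°, e=0]
2. rotate(0, 90) → [θ0=90°, θ1=0°, e=0]
3. rotate(0, -90) → [θ0=0°, θ1=0°, e=0]
4. rotate(0, -90) → [θ0=270°, θ1=0°, e=0]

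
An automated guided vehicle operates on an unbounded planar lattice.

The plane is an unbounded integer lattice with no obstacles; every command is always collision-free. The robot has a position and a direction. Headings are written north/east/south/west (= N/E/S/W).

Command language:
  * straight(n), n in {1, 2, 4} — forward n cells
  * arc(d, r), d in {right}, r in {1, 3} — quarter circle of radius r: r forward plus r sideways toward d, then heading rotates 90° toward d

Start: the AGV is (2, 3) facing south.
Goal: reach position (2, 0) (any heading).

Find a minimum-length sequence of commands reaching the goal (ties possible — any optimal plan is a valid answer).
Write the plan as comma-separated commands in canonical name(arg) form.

straight(1), straight(2)

start: (2, 3) facing south
t=1 straight(1) ⇒ (2, 2) facing south
t=2 straight(2) ⇒ (2, 0) facing south
minimal: 2 command(s), checked below 2.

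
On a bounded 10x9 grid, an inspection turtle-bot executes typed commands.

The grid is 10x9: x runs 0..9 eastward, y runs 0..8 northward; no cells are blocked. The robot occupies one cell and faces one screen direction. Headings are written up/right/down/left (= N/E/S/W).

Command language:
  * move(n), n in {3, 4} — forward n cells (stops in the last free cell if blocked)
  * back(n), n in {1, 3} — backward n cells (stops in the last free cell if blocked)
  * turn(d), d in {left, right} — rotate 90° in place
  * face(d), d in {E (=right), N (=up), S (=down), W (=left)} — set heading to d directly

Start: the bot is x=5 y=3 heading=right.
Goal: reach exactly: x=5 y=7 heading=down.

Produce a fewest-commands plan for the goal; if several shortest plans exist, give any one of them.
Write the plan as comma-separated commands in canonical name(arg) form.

t0: x=5 y=3 heading=right
1. turn(left) → x=5 y=3 heading=up
2. move(4) → x=5 y=7 heading=up
3. face(S) → x=5 y=7 heading=down
no 2-step plan works, so 3 is optimal.

turn(left), move(4), face(S)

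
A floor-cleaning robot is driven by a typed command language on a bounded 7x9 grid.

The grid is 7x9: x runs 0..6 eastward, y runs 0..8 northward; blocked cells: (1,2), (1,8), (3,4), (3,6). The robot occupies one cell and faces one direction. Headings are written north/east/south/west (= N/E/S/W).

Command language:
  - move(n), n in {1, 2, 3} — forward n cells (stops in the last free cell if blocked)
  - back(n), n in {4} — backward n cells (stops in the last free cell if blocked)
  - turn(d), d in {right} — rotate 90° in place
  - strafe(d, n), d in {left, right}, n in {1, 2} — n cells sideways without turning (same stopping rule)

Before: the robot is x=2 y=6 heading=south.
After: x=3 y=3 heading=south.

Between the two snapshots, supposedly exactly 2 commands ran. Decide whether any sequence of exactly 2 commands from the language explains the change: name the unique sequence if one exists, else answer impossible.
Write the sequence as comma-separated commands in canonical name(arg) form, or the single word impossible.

key: heading stays S — no command in the sequence turns
initial: x=2 y=6 heading=south
step 1 (move(3)): x=2 y=3 heading=south
step 2 (strafe(left, 1)): x=3 y=3 heading=south
no rival 2-sequence matches.

move(3), strafe(left, 1)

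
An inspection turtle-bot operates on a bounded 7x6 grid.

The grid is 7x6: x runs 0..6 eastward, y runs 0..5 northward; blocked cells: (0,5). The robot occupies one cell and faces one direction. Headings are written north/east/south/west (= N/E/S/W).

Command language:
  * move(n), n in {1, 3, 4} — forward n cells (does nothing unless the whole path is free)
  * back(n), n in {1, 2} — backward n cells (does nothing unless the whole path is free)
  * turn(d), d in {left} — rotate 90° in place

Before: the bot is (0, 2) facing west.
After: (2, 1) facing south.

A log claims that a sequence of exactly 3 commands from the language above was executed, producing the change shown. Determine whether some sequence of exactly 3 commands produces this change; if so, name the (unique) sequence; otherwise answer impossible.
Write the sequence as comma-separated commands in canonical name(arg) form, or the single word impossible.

back(2), turn(left), move(1)

key: running move(1) before back(2) would end elsewhere — order is forced
initial: (0, 2) facing west
step 1 (back(2)): (2, 2) facing west
step 2 (turn(left)): (2, 2) facing south
step 3 (move(1)): (2, 1) facing south
no rival 3-sequence matches.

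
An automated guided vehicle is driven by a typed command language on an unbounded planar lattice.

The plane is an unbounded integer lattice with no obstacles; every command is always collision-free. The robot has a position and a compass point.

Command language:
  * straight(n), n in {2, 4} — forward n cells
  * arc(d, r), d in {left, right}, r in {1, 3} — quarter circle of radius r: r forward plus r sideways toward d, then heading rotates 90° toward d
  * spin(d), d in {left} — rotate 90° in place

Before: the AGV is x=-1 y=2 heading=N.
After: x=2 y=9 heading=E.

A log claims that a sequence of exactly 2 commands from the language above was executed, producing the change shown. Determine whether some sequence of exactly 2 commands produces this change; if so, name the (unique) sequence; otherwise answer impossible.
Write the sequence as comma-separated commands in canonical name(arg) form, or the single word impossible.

key: running arc(right, 3) before straight(4) would end elsewhere — order is forced
from: x=-1 y=2 heading=N
t=1 straight(4) ⇒ x=-1 y=6 heading=N
t=2 arc(right, 3) ⇒ x=2 y=9 heading=E
uniquely the one of 49 2-step routes that fits.

straight(4), arc(right, 3)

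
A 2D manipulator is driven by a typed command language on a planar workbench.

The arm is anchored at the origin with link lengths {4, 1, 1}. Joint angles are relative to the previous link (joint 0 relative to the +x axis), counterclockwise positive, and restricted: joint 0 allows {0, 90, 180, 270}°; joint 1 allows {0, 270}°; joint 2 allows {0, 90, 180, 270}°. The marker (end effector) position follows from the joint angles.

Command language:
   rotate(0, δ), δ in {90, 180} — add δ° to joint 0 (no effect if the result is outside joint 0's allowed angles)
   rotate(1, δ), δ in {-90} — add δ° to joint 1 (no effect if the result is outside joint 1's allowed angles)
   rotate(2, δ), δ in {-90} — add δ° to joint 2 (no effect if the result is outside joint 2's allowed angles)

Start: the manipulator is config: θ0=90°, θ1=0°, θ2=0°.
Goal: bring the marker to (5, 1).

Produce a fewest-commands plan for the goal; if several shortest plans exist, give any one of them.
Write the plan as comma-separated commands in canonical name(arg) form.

t0: config: θ0=90°, θ1=0°, θ2=0°
step 1 (rotate(0, 90)): config: θ0=180°, θ1=0°, θ2=0°
step 2 (rotate(0, 180)): config: θ0=0°, θ1=0°, θ2=0°
step 3 (rotate(2, -90)): config: θ0=0°, θ1=0°, θ2=270°
step 4 (rotate(2, -90)): config: θ0=0°, θ1=0°, θ2=180°
step 5 (rotate(2, -90)): config: θ0=0°, θ1=0°, θ2=90°
nothing shorter than 5 reaches the goal.

rotate(0, 90), rotate(0, 180), rotate(2, -90), rotate(2, -90), rotate(2, -90)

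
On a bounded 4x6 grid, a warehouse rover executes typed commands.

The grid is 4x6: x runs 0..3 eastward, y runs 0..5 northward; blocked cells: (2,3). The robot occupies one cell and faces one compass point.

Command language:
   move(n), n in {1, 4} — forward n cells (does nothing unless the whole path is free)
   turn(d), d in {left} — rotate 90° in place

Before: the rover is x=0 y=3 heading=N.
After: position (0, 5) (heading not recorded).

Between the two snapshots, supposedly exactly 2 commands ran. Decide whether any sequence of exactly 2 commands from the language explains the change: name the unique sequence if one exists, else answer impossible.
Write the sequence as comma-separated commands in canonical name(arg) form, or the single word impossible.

move(1), move(1)

initial: x=0 y=3 heading=N
[1] after move(1): x=0 y=4 heading=N
[2] after move(1): x=0 y=5 heading=N
all 9 alternatives checked — unique.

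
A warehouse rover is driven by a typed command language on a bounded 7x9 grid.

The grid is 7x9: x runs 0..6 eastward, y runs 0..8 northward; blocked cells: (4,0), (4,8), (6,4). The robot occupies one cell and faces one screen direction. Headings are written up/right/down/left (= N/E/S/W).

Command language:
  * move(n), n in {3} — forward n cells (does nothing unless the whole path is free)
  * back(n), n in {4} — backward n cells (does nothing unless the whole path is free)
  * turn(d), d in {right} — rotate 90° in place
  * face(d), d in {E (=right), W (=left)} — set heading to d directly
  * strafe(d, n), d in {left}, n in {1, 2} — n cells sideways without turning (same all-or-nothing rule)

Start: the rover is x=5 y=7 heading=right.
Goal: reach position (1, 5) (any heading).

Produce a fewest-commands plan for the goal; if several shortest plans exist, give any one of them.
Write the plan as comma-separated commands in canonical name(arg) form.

back(4), face(W), strafe(left, 2)

from: x=5 y=7 heading=right
[1] after back(4): x=1 y=7 heading=right
[2] after face(W): x=1 y=7 heading=left
[3] after strafe(left, 2): x=1 y=5 heading=left
shorter routes all fall short; 3 is best.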